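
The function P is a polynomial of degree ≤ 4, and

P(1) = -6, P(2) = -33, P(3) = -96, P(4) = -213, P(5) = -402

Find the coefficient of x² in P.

0

Write P(x) = ax^4 + bx³ + cx² + dx + e; the 5 given values yield a linear system in the 5 coefficients.
Solving, the leading coefficient vanishes, and P(x) = -3x³ - 6x + 3.
The coefficient of x² is 0.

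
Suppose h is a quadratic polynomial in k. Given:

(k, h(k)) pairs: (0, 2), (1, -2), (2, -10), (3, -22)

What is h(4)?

First differences: -4, -8, -12. Second differences: -4, -4.
Level-2 differences are constant, so h has degree 2.
Fitting a degree-2 polynomial gives h(k) = -2k² - 2k + 2.
Then h(4) = -38.

-38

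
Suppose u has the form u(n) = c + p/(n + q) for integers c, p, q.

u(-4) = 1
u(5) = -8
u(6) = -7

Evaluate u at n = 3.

-13

(u(n) − c)(n + q) = p for each data point; the three points give a linear system in c and q, then p follows.
Solving: c = -3, q = -1, p = -20, so u(n) = -3 − 20/(n − 1).
Then u(3) = -3 − 20/2 = -13.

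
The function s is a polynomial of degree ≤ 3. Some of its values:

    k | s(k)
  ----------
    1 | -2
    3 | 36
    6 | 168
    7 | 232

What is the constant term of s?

-6

Write s(k) = ak³ + bk² + ck + d; the 4 given values yield a linear system in the 4 coefficients.
Solving, the leading coefficient vanishes, and s(k) = 5k² - k - 6.
The constant term is s(0) = -6.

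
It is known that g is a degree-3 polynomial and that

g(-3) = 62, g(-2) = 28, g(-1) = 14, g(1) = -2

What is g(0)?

Write g(n) = an³ + bn² + cn + d; the 4 given values yield a linear system in the 4 coefficients.
Solving, g(n) = -2n³ - 2n² - 6n + 8.
The constant term is g(0) = 8.

8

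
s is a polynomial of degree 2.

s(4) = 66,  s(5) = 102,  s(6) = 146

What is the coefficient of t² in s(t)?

4

Write s(t) = at² + bt + c; the 3 given values yield a linear system in the 3 coefficients.
Solving, s(t) = 4t² + 2.
The coefficient of t² is 4.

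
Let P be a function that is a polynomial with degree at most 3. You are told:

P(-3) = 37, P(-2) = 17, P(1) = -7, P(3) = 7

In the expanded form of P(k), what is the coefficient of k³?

0

Write P(k) = ak³ + bk² + ck + d; the 4 given values yield a linear system in the 4 coefficients.
Solving, the leading coefficient vanishes, and P(k) = 3k² - 5k - 5.
The coefficient of k³ is 0.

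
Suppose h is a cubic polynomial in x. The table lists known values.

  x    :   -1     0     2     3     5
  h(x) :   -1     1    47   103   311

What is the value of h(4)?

Write h(x) = ax³ + bx² + cx + d; the 5 given values yield a linear system in the 4 coefficients.
Solving, h(x) = x³ + 6x² + 7x + 1.
Then h(4) = 189.

189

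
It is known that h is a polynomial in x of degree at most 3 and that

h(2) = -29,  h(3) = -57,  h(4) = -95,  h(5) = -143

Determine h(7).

First differences: -28, -38, -48. Second differences: -10, -10.
Level-2 differences are constant, so h has degree 2.
Fitting a degree-2 polynomial gives h(x) = -5x² - 3x - 3.
Then h(7) = -269.

-269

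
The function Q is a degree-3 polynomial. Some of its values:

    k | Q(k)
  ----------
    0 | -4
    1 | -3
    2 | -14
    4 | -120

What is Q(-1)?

Write Q(k) = ak³ + bk² + ck + d; the 4 given values yield a linear system in the 4 coefficients.
Solving, Q(k) = -2k³ + 3k - 4.
Then Q(-1) = -5.

-5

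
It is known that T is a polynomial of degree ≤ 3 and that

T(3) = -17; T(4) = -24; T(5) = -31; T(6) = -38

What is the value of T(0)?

4

First differences: -7, -7, -7.
Level-1 differences are constant, so T has degree 1.
Fitting a degree-1 polynomial gives T(x) = -7x + 4.
Then T(0) = 4.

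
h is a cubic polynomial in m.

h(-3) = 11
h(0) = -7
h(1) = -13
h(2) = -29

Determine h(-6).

Write h(m) = am³ + bm² + cm + d; the 4 given values yield a linear system in the 4 coefficients.
Solving, h(m) = -m³ - 2m² - 3m - 7.
Then h(-6) = 155.

155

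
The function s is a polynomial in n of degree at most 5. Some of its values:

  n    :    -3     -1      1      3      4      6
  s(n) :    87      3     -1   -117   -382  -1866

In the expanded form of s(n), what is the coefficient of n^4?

-1

Write s(n) = an^5 + bn^4 + cn³ + dn² + en + p; the 6 given values yield a linear system in the 6 coefficients.
Solving, the leading coefficient vanishes, and s(n) = -n^4 - 4n³ + 8n² + 2n - 6.
The coefficient of n^4 is -1.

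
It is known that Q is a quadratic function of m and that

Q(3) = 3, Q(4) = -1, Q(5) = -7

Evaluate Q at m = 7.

-25

Write Q(m) = am² + bm + c; the 3 given values yield a linear system in the 3 coefficients.
Solving, Q(m) = -m² + 3m + 3.
Then Q(7) = -25.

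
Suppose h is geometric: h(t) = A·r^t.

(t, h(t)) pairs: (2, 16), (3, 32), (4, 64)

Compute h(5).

128

Consecutive ratio: 32/16 = 2, and 64/32 = 2, so r = 2.
Then A·2^2 = 16 gives A = 4, and h(t) = 4·2^t.
h(5) = 4·2^5 = 128.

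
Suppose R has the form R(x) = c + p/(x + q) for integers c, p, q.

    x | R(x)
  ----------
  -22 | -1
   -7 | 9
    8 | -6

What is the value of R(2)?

(R(x) − c)(x + q) = p for each data point; the three points give a linear system in c and q, then p follows.
Solving: c = -3, q = 4, p = -36, so R(x) = -3 − 36/(x + 4).
Then R(2) = -3 − 36/6 = -9.

-9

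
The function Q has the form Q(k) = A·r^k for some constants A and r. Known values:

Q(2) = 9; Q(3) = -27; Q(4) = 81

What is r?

Consecutive ratio: -27/9 = -3, and 81/(-27) = -3, so r = -3.
Then A·(-3)^2 = 9 gives A = 1, and Q(k) = 1·(-3)^k.

-3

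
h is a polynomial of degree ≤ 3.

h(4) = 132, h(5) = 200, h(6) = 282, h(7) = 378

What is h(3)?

First differences: 68, 82, 96. Second differences: 14, 14.
Level-2 differences are constant, so h has degree 2.
Fitting a degree-2 polynomial gives h(n) = 7n² + 5n.
Then h(3) = 78.

78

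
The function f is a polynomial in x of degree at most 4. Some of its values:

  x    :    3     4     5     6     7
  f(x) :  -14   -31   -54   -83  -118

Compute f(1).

First differences: -17, -23, -29, -35. Second differences: -6, -6, -6.
Level-2 differences are constant, so f has degree 2.
Fitting a degree-2 polynomial gives f(x) = -3x² + 4x + 1.
Then f(1) = 2.

2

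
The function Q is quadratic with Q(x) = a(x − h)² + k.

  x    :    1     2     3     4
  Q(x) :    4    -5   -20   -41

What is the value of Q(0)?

First differences -9, -15, -21; second difference -6 = 2a, so a = -3.
Expanding, the x-coefficient is −2ah = 6h; matching it to the data gives h = 0, and then k = 7.
So Q(x) = -3(x + 0)² + 7.
Q(0) = -3·0² + 7 = 7.

7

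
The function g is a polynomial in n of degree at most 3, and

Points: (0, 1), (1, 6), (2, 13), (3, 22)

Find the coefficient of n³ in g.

Write g(n) = an³ + bn² + cn + d; the 4 given values yield a linear system in the 4 coefficients.
Solving, the leading coefficient vanishes, and g(n) = n² + 4n + 1.
The coefficient of n³ is 0.

0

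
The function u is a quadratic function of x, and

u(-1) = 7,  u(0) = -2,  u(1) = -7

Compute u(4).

Write u(x) = ax² + bx + c; the 3 given values yield a linear system in the 3 coefficients.
Solving, u(x) = 2x² - 7x - 2.
Then u(4) = 2.

2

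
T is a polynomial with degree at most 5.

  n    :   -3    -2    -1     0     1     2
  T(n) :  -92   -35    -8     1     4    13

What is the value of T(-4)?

-191

Write T(n) = an^5 + bn^4 + cn³ + dn² + en + p; the 6 given values yield a linear system in the 6 coefficients.
Solving, the top 2 coefficients vanish, and T(n) = 2n³ - 3n² + 4n + 1.
Then T(-4) = -191.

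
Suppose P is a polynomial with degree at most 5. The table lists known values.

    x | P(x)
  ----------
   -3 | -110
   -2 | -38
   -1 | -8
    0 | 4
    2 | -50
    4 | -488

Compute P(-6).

-1178

Write P(x) = ax^5 + bx^4 + cx³ + dx² + ex + p; the 6 given values yield a linear system in the 6 coefficients.
Solving, the leading coefficient vanishes, and P(x) = -x^4 - 2x³ - 8x² + 5x + 4.
Then P(-6) = -1178.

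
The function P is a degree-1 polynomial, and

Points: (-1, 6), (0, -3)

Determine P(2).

Write P(k) = ak + b; the 2 given values yield a linear system in the 2 coefficients.
Solving, P(k) = -9k - 3.
Then P(2) = -21.

-21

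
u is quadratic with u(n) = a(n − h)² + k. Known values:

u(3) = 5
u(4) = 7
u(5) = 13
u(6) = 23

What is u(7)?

First differences 2, 6, 10; second difference 4 = 2a, so a = 2.
Expanding, the n-coefficient is −2ah = -4h; matching it to the data gives h = 3, and then k = 5.
So u(n) = 2(n − 3)² + 5.
u(7) = 2·4² + 5 = 37.

37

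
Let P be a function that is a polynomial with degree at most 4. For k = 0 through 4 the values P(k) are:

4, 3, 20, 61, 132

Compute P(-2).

First differences: -1, 17, 41, 71. Second differences: 18, 24, 30. Third differences: 6, 6.
Level-3 differences are constant, so P has degree 3.
Fitting a degree-3 polynomial gives P(k) = k³ + 6k² - 8k + 4.
Then P(-2) = 36.

36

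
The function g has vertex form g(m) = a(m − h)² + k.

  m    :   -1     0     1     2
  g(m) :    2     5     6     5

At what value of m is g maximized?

1

First differences 3, 1, -1; second difference -2 = 2a, so a = -1.
Expanding, the m-coefficient is −2ah = 2h; matching it to the data gives h = 1, and then k = 6.
So g(m) = -1(m − 1)² + 6.
Hence h = 1.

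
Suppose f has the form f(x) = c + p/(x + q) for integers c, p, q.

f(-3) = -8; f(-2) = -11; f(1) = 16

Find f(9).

0

(f(x) − c)(x + q) = p for each data point; the three points give a linear system in c and q, then p follows.
Solving: c = -2, q = 0, p = 18, so f(x) = -2 + 18/(x + 0).
Then f(9) = -2 + 18/9 = 0.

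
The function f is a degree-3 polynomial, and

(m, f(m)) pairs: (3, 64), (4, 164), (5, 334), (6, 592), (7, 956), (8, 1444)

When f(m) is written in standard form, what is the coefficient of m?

First differences: 100, 170, 258, 364, 488. Second differences: 70, 88, 106, 124. Third differences: 18, 18, 18.
Level-3 differences are constant, so f has degree 3.
Fitting a degree-3 polynomial gives f(m) = 3m³ - m² - 4m + 4.
The coefficient of m is -4.

-4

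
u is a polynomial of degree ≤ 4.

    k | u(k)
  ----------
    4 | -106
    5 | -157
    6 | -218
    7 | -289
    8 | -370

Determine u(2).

-34

First differences: -51, -61, -71, -81. Second differences: -10, -10, -10.
Level-2 differences are constant, so u has degree 2.
Fitting a degree-2 polynomial gives u(k) = -5k² - 6k - 2.
Then u(2) = -34.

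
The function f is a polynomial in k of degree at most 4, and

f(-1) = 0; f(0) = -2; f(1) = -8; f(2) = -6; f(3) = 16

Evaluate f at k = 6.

322

First differences: -2, -6, 2, 22. Second differences: -4, 8, 20. Third differences: 12, 12.
Level-3 differences are constant, so f has degree 3.
Fitting a degree-3 polynomial gives f(k) = 2k³ - 2k² - 6k - 2.
Then f(6) = 322.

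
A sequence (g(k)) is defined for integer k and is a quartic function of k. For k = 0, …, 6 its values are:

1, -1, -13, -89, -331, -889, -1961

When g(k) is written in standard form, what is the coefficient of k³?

3

First differences: -2, -12, -76, -242, -558, -1072. Second differences: -10, -64, -166, -316, -514. Third differences: -54, -102, -150, -198. Fourth differences: -48, -48, -48.
Level-4 differences are constant, so g has degree 4.
Fitting a degree-4 polynomial gives g(k) = -2k^4 + 3k³ - 3k + 1.
The coefficient of k³ is 3.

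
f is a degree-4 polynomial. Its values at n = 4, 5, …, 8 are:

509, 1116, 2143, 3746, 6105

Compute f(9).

9424

Write f(n) = an^4 + bn³ + cn² + dn + e; the 5 given values yield a linear system in the 5 coefficients.
Solving, f(n) = n^4 + 4n³ - n² + 3n + 1.
Then f(9) = 9424.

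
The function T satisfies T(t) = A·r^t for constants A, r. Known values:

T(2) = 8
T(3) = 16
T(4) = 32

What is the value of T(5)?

Consecutive ratio: 16/8 = 2, and 32/16 = 2, so r = 2.
Then A·2^2 = 8 gives A = 2, and T(t) = 2·2^t.
T(5) = 2·2^5 = 64.

64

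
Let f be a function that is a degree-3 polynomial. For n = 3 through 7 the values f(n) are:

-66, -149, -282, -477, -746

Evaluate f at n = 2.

Write f(n) = an³ + bn² + cn + d; the 5 given values yield a linear system in the 4 coefficients.
Solving, f(n) = -2n³ - n² - 2n + 3.
Then f(2) = -21.

-21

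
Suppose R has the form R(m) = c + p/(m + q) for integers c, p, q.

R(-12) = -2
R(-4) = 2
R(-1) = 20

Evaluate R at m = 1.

(R(m) − c)(m + q) = p for each data point; the three points give a linear system in c and q, then p follows.
Solving: c = -4, q = 0, p = -24, so R(m) = -4 − 24/(m + 0).
Then R(1) = -4 − 24/1 = -28.

-28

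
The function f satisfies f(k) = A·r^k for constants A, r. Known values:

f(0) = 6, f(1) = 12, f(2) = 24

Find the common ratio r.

Consecutive ratio: 12/6 = 2, and 24/12 = 2, so r = 2.
Then A·2^0 = 6 gives A = 6, and f(k) = 6·2^k.

2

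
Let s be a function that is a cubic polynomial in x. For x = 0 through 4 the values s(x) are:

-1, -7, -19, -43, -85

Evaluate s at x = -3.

Write s(x) = ax³ + bx² + cx + d; the 5 given values yield a linear system in the 4 coefficients.
Solving, s(x) = -x³ - 5x - 1.
Then s(-3) = 41.

41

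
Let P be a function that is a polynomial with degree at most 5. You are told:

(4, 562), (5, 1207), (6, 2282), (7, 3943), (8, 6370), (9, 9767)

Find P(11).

First differences: 645, 1075, 1661, 2427, 3397. Second differences: 430, 586, 766, 970. Third differences: 156, 180, 204. Fourth differences: 24, 24.
Level-4 differences are constant, so P has degree 4.
Fitting a degree-4 polynomial gives P(n) = n^4 + 4n³ + 4n² - 4n + 2.
Then P(11) = 20407.

20407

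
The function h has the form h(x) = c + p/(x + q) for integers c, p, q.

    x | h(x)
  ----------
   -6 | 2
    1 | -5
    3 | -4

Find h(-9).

(h(x) − c)(x + q) = p for each data point; the three points give a linear system in c and q, then p follows.
Solving: c = -2, q = 3, p = -12, so h(x) = -2 − 12/(x + 3).
Then h(-9) = -2 − 12/(-6) = 0.

0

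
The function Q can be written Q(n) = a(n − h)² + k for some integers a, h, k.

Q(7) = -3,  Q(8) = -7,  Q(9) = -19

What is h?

7

First differences -4, -12; second difference -8 = 2a, so a = -4.
Expanding, the n-coefficient is −2ah = 8h; matching it to the data gives h = 7, and then k = -3.
So Q(n) = -4(n − 7)² − 3.
Hence h = 7.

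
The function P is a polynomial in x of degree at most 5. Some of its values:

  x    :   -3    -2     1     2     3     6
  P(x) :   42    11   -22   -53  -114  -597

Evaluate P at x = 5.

-374

Write P(x) = ax^5 + bx^4 + cx³ + dx² + ex + p; the 6 given values yield a linear system in the 6 coefficients.
Solving, the top 2 coefficients vanish, and P(x) = -2x³ - 3x² - 8x - 9.
Then P(5) = -374.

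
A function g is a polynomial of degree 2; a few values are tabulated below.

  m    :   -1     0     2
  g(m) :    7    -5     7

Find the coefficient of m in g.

Write g(m) = am² + bm + c; the 3 given values yield a linear system in the 3 coefficients.
Solving, g(m) = 6m² - 6m - 5.
The coefficient of m is -6.

-6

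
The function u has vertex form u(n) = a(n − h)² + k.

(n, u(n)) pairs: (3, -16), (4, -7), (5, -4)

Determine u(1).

-52

First differences 9, 3; second difference -6 = 2a, so a = -3.
Expanding, the n-coefficient is −2ah = 6h; matching it to the data gives h = 5, and then k = -4.
So u(n) = -3(n − 5)² − 4.
u(1) = -3·(-4)² − 4 = -52.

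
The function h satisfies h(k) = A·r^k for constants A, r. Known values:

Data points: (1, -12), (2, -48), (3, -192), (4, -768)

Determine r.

Consecutive ratio: -48/(-12) = 4, and -192/(-48) = 4, so r = 4.
Then A·4^1 = -12 gives A = -3, and h(k) = -3·4^k.

4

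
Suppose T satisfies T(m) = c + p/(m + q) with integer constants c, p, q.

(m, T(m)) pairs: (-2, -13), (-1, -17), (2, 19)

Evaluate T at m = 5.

1

(T(m) − c)(m + q) = p for each data point; the three points give a linear system in c and q, then p follows.
Solving: c = -5, q = -1, p = 24, so T(m) = -5 + 24/(m − 1).
Then T(5) = -5 + 24/4 = 1.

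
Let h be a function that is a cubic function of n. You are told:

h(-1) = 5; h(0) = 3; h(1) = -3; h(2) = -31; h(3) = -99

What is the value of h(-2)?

First differences: -2, -6, -28, -68. Second differences: -4, -22, -40. Third differences: -18, -18.
Level-3 differences are constant, so h has degree 3.
Fitting a degree-3 polynomial gives h(n) = -3n³ - 2n² - n + 3.
Then h(-2) = 21.

21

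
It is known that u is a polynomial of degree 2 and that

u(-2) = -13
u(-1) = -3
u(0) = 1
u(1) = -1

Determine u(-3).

First differences: 10, 4, -2. Second differences: -6, -6.
Level-2 differences are constant, so u has degree 2.
Fitting a degree-2 polynomial gives u(t) = -3t² + t + 1.
Then u(-3) = -29.

-29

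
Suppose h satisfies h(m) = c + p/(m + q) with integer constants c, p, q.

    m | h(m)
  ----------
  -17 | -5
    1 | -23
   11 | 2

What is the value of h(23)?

-1

(h(m) − c)(m + q) = p for each data point; the three points give a linear system in c and q, then p follows.
Solving: c = -3, q = -3, p = 40, so h(m) = -3 + 40/(m − 3).
Then h(23) = -3 + 40/20 = -1.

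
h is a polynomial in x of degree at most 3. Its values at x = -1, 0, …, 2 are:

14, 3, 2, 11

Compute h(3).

30

Write h(x) = ax³ + bx² + cx + d; the 4 given values yield a linear system in the 4 coefficients.
Solving, the leading coefficient vanishes, and h(x) = 5x² - 6x + 3.
Then h(3) = 30.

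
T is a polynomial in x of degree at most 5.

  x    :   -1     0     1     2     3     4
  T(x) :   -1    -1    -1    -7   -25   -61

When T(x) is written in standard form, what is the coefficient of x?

First differences: 0, 0, -6, -18, -36. Second differences: 0, -6, -12, -18. Third differences: -6, -6, -6.
Level-3 differences are constant, so T has degree 3.
Fitting a degree-3 polynomial gives T(x) = -x³ + x - 1.
The coefficient of x is 1.

1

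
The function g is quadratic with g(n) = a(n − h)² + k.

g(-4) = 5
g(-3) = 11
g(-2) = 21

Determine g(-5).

3

First differences 6, 10; second difference 4 = 2a, so a = 2.
Expanding, the n-coefficient is −2ah = -4h; matching it to the data gives h = -5, and then k = 3.
So g(n) = 2(n + 5)² + 3.
g(-5) = 2·0² + 3 = 3.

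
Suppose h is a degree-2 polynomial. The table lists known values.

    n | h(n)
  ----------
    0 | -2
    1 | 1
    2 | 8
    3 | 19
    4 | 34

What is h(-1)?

-1

First differences: 3, 7, 11, 15. Second differences: 4, 4, 4.
Level-2 differences are constant, so h has degree 2.
Fitting a degree-2 polynomial gives h(n) = 2n² + n - 2.
Then h(-1) = -1.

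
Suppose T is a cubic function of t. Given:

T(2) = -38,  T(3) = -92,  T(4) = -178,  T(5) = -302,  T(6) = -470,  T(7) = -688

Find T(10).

Write T(t) = at³ + bt² + ct + d; the 6 given values yield a linear system in the 4 coefficients.
Solving, T(t) = -t³ - 7t² - 2.
Then T(10) = -1702.

-1702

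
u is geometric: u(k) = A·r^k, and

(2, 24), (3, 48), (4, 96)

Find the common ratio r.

2

Consecutive ratio: 48/24 = 2, and 96/48 = 2, so r = 2.
Then A·2^2 = 24 gives A = 6, and u(k) = 6·2^k.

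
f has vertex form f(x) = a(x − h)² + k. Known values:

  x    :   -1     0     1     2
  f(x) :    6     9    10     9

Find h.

1

First differences 3, 1, -1; second difference -2 = 2a, so a = -1.
Expanding, the x-coefficient is −2ah = 2h; matching it to the data gives h = 1, and then k = 10.
So f(x) = -1(x − 1)² + 10.
Hence h = 1.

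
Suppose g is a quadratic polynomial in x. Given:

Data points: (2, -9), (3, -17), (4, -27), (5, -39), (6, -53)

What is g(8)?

Write g(x) = ax² + bx + c; the 5 given values yield a linear system in the 3 coefficients.
Solving, g(x) = -x² - 3x + 1.
Then g(8) = -87.

-87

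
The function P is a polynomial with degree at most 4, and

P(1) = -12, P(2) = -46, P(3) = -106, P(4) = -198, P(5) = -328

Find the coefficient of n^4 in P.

First differences: -34, -60, -92, -130. Second differences: -26, -32, -38. Third differences: -6, -6.
Level-3 differences are constant, so P has degree 3.
Fitting a degree-3 polynomial gives P(n) = -n³ - 7n² - 6n + 2.
The coefficient of n^4 is 0.

0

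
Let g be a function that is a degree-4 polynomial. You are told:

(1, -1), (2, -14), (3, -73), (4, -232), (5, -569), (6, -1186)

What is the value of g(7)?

Write g(t) = at^4 + bt³ + ct² + dt + e; the 6 given values yield a linear system in the 5 coefficients.
Solving, g(t) = -t^4 + t³ - 4t² + 7t - 4.
Then g(7) = -2209.

-2209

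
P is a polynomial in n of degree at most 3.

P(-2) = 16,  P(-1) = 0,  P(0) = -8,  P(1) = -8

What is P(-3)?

40

First differences: -16, -8, 0. Second differences: 8, 8.
Level-2 differences are constant, so P has degree 2.
Fitting a degree-2 polynomial gives P(n) = 4n² - 4n - 8.
Then P(-3) = 40.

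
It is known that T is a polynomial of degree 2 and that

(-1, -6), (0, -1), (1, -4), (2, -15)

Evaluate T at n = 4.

-61

First differences: 5, -3, -11. Second differences: -8, -8.
Level-2 differences are constant, so T has degree 2.
Fitting a degree-2 polynomial gives T(n) = -4n² + n - 1.
Then T(4) = -61.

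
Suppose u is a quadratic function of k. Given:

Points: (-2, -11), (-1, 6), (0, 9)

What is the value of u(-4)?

-87

Write u(k) = ak² + bk + c; the 3 given values yield a linear system in the 3 coefficients.
Solving, u(k) = -7k² - 4k + 9.
Then u(-4) = -87.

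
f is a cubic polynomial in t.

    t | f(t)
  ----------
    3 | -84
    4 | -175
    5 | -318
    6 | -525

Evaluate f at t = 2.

-33

Write f(t) = at³ + bt² + ct + d; the 4 given values yield a linear system in the 4 coefficients.
Solving, f(t) = -2t³ - 2t² - 3t - 3.
Then f(2) = -33.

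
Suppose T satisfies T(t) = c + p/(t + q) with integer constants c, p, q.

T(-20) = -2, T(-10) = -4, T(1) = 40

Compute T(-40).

-1

(T(t) − c)(t + q) = p for each data point; the three points give a linear system in c and q, then p follows.
Solving: c = 0, q = 0, p = 40, so T(t) = 40/(t + 0).
Then T(-40) = 0 + 40/(-40) = -1.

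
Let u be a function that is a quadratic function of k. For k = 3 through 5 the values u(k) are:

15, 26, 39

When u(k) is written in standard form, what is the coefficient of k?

4

Write u(k) = ak² + bk + c; the 3 given values yield a linear system in the 3 coefficients.
Solving, u(k) = k² + 4k - 6.
The coefficient of k is 4.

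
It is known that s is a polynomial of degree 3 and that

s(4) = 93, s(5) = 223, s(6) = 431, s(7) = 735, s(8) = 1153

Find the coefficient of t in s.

1

First differences: 130, 208, 304, 418. Second differences: 78, 96, 114. Third differences: 18, 18.
Level-3 differences are constant, so s has degree 3.
Fitting a degree-3 polynomial gives s(t) = 3t³ - 6t² + t - 7.
The coefficient of t is 1.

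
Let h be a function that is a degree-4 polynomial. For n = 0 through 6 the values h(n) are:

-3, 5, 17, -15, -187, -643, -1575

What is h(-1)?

-7

First differences: 8, 12, -32, -172, -456, -932. Second differences: 4, -44, -140, -284, -476. Third differences: -48, -96, -144, -192. Fourth differences: -48, -48, -48.
Level-4 differences are constant, so h has degree 4.
Fitting a degree-4 polynomial gives h(n) = -2n^4 + 4n³ + 4n² + 2n - 3.
Then h(-1) = -7.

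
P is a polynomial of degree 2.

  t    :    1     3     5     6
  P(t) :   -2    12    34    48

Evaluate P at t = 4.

Write P(t) = at² + bt + c; the 4 given values yield a linear system in the 3 coefficients.
Solving, P(t) = t² + 3t - 6.
Then P(4) = 22.

22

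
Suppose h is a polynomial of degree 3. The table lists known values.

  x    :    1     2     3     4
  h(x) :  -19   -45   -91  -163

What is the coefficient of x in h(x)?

-7

Write h(x) = ax³ + bx² + cx + d; the 4 given values yield a linear system in the 4 coefficients.
Solving, h(x) = -x³ - 4x² - 7x - 7.
The coefficient of x is -7.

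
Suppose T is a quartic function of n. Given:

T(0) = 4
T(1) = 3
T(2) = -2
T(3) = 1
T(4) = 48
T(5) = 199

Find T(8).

2236

Write T(n) = an^4 + bn³ + cn² + dn + e; the 6 given values yield a linear system in the 5 coefficients.
Solving, T(n) = n^4 - 4n³ + 3n² - n + 4.
Then T(8) = 2236.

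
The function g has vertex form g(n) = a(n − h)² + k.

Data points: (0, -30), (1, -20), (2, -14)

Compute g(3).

First differences 10, 6; second difference -4 = 2a, so a = -2.
Expanding, the n-coefficient is −2ah = 4h; matching it to the data gives h = 3, and then k = -12.
So g(n) = -2(n − 3)² − 12.
g(3) = -2·0² − 12 = -12.

-12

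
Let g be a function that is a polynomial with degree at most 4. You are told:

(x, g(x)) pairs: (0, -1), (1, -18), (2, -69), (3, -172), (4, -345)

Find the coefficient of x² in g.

Write g(x) = ax^4 + bx³ + cx² + dx + e; the 5 given values yield a linear system in the 5 coefficients.
Solving, the leading coefficient vanishes, and g(x) = -3x³ - 8x² - 6x - 1.
The coefficient of x² is -8.

-8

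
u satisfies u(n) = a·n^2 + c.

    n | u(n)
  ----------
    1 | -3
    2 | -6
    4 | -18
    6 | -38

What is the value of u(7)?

From u(1) = -3 and u(2) = -6: 1a + c = -3 and 4a + c = -6.
Subtracting: 3a = -3, so a = -1; then c = -3 − (-1)·1 = -2.
So u(n) = -1n² − 2, and u(7) = -51.

-51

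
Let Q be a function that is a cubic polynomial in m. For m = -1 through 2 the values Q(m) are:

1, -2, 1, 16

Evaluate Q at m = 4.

Write Q(m) = am³ + bm² + cm + d; the 4 given values yield a linear system in the 4 coefficients.
Solving, Q(m) = m³ + 3m² - m - 2.
Then Q(4) = 106.

106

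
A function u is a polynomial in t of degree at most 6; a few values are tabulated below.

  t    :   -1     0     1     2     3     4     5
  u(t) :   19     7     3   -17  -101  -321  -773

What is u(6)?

-1577

Write u(t) = at^6 + bt^5 + ct^4 + dt³ + et² + pt + q; the 7 given values yield a linear system in the 7 coefficients.
Solving, the top 2 coefficients vanish, and u(t) = -t^4 - 2t³ + 5t² - 6t + 7.
Then u(6) = -1577.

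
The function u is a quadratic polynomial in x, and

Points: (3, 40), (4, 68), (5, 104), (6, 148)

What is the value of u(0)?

First differences: 28, 36, 44. Second differences: 8, 8.
Level-2 differences are constant, so u has degree 2.
Fitting a degree-2 polynomial gives u(x) = 4x² + 4.
Then u(0) = 4.

4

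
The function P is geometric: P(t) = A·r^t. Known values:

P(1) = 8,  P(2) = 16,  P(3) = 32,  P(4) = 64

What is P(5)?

128

Consecutive ratio: 16/8 = 2, and 32/16 = 2, so r = 2.
Then A·2^1 = 8 gives A = 4, and P(t) = 4·2^t.
P(5) = 4·2^5 = 128.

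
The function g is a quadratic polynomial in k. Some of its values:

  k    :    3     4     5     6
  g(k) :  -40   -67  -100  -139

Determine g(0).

5

Write g(k) = ak² + bk + c; the 4 given values yield a linear system in the 3 coefficients.
Solving, g(k) = -3k² - 6k + 5.
Then g(0) = 5.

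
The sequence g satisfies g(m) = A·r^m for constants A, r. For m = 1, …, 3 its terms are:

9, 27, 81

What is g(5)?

729

Consecutive ratio: 27/9 = 3, and 81/27 = 3, so r = 3.
Then A·3^1 = 9 gives A = 3, and g(m) = 3·3^m.
g(5) = 3·3^5 = 729.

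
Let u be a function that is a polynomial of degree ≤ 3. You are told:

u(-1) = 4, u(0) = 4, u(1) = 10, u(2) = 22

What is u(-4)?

First differences: 0, 6, 12. Second differences: 6, 6.
Level-2 differences are constant, so u has degree 2.
Fitting a degree-2 polynomial gives u(k) = 3k² + 3k + 4.
Then u(-4) = 40.

40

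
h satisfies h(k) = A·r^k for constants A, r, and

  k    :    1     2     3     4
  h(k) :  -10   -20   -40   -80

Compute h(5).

-160

Consecutive ratio: -20/(-10) = 2, and -40/(-20) = 2, so r = 2.
Then A·2^1 = -10 gives A = -5, and h(k) = -5·2^k.
h(5) = -5·2^5 = -160.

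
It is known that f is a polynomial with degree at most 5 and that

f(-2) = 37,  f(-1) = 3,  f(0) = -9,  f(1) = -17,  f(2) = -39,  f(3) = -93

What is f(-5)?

451

First differences: -34, -12, -8, -22, -54. Second differences: 22, 4, -14, -32. Third differences: -18, -18, -18.
Level-3 differences are constant, so f has degree 3.
Fitting a degree-3 polynomial gives f(m) = -3m³ + 2m² - 7m - 9.
Then f(-5) = 451.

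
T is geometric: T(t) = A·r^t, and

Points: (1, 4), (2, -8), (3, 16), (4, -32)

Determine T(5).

Consecutive ratio: -8/4 = -2, and 16/(-8) = -2, so r = -2.
Then A·(-2)^1 = 4 gives A = -2, and T(t) = -2·(-2)^t.
T(5) = -2·(-2)^5 = 64.

64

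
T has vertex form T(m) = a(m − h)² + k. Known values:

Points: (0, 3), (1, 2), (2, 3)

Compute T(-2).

First differences -1, 1; second difference 2 = 2a, so a = 1.
Expanding, the m-coefficient is −2ah = -2h; matching it to the data gives h = 1, and then k = 2.
So T(m) = 1(m − 1)² + 2.
T(-2) = 1·(-3)² + 2 = 11.

11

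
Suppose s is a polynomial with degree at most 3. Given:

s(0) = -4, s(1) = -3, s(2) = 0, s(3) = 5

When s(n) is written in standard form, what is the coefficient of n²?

Write s(n) = an³ + bn² + cn + d; the 4 given values yield a linear system in the 4 coefficients.
Solving, the leading coefficient vanishes, and s(n) = n² - 4.
The coefficient of n² is 1.

1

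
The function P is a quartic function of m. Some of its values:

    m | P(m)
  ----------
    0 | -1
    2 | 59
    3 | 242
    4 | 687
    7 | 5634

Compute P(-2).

Write P(m) = am^4 + bm³ + cm² + dm + e; the 5 given values yield a linear system in the 5 coefficients.
Solving, P(m) = 2m^4 + 2m³ + 3m² - 1.
Then P(-2) = 27.

27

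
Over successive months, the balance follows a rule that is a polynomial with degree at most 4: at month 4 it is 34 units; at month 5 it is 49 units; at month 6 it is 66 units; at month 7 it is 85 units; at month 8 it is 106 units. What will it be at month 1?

1

Write the value at x as Q(x).
First differences: 15, 17, 19, 21. Second differences: 2, 2, 2.
Level-2 differences are constant, so Q has degree 2.
Fitting a degree-2 polynomial gives Q(x) = x² + 6x - 6.
Then Q(1) = 1.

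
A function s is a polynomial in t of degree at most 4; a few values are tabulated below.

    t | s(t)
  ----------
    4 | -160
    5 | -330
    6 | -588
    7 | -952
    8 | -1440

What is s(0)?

0

Write s(t) = at^4 + bt³ + ct² + dt + e; the 5 given values yield a linear system in the 5 coefficients.
Solving, the leading coefficient vanishes, and s(t) = -3t³ + t² + 4t.
The constant term is s(0) = 0.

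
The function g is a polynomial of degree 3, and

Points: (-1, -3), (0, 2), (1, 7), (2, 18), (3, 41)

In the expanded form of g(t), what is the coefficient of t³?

1

First differences: 5, 5, 11, 23. Second differences: 0, 6, 12. Third differences: 6, 6.
Level-3 differences are constant, so g has degree 3.
Fitting a degree-3 polynomial gives g(t) = t³ + 4t + 2.
The coefficient of t³ is 1.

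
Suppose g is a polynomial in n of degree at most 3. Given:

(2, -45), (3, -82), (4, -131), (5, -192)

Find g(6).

-265

First differences: -37, -49, -61. Second differences: -12, -12.
Level-2 differences are constant, so g has degree 2.
Fitting a degree-2 polynomial gives g(n) = -6n² - 7n - 7.
Then g(6) = -265.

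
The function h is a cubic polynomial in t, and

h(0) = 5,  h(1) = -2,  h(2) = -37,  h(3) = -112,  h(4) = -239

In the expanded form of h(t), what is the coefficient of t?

First differences: -7, -35, -75, -127. Second differences: -28, -40, -52. Third differences: -12, -12.
Level-3 differences are constant, so h has degree 3.
Fitting a degree-3 polynomial gives h(t) = -2t³ - 8t² + 3t + 5.
The coefficient of t is 3.

3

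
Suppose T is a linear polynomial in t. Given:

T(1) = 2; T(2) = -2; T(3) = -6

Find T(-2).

14

First differences: -4, -4.
Level-1 differences are constant, so T has degree 1.
Fitting a degree-1 polynomial gives T(t) = -4t + 6.
Then T(-2) = 14.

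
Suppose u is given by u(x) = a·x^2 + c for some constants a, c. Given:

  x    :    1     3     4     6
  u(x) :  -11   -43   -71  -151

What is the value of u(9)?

From u(1) = -11 and u(3) = -43: 1a + c = -11 and 9a + c = -43.
Subtracting: 8a = -32, so a = -4; then c = -11 − (-4)·1 = -7.
So u(x) = -4x² − 7, and u(9) = -331.

-331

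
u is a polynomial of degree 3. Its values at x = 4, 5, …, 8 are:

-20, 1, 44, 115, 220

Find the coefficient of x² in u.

-4

First differences: 21, 43, 71, 105. Second differences: 22, 28, 34. Third differences: 6, 6.
Level-3 differences are constant, so u has degree 3.
Fitting a degree-3 polynomial gives u(x) = x³ - 4x² - 4x - 4.
The coefficient of x² is -4.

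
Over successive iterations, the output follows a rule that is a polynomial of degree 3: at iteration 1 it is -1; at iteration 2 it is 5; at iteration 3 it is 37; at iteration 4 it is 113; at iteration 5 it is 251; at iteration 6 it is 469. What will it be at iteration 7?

785

Write the value at n as g(n).
First differences: 6, 32, 76, 138, 218. Second differences: 26, 44, 62, 80. Third differences: 18, 18, 18.
Level-3 differences are constant, so g has degree 3.
Extending the table by one column gives the next first difference 316, so g(7) = 469 + 316 = 785.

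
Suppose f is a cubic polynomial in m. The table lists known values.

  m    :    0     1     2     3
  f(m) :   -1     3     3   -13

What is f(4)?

-57

Write f(m) = am³ + bm² + cm + d; the 4 given values yield a linear system in the 4 coefficients.
Solving, f(m) = -2m³ + 4m² + 2m - 1.
Then f(4) = -57.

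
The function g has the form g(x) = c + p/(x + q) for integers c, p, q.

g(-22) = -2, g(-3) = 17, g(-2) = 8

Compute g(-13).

-3

(g(x) − c)(x + q) = p for each data point; the three points give a linear system in c and q, then p follows.
Solving: c = -1, q = 4, p = 18, so g(x) = -1 + 18/(x + 4).
Then g(-13) = -1 + 18/(-9) = -3.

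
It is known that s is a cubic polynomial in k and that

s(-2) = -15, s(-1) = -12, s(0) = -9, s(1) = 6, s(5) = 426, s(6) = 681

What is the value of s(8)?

1455

Write s(k) = ak³ + bk² + ck + d; the 6 given values yield a linear system in the 4 coefficients.
Solving, s(k) = 2k³ + 6k² + 7k - 9.
Then s(8) = 1455.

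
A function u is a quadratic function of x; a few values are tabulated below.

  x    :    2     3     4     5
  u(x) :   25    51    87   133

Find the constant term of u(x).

Write u(x) = ax² + bx + c; the 4 given values yield a linear system in the 3 coefficients.
Solving, u(x) = 5x² + x + 3.
The constant term is u(0) = 3.

3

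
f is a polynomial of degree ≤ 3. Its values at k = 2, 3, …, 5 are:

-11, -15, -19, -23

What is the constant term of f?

First differences: -4, -4, -4.
Level-1 differences are constant, so f has degree 1.
Fitting a degree-1 polynomial gives f(k) = -4k - 3.
The constant term is f(0) = -3.

-3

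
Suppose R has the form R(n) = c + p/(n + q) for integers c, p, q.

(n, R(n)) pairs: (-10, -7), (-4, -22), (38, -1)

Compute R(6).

3

(R(n) − c)(n + q) = p for each data point; the three points give a linear system in c and q, then p follows.
Solving: c = -2, q = 2, p = 40, so R(n) = -2 + 40/(n + 2).
Then R(6) = -2 + 40/8 = 3.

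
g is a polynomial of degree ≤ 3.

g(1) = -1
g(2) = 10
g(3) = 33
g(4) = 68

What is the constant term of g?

0

First differences: 11, 23, 35. Second differences: 12, 12.
Level-2 differences are constant, so g has degree 2.
Fitting a degree-2 polynomial gives g(k) = 6k² - 7k.
The constant term is g(0) = 0.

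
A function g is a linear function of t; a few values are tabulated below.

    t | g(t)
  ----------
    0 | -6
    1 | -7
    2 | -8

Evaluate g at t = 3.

-9

First differences: -1, -1.
Level-1 differences are constant, so g has degree 1.
Fitting a degree-1 polynomial gives g(t) = -t - 6.
Then g(3) = -9.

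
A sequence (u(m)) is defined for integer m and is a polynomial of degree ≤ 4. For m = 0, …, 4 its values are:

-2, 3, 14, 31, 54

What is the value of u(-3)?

First differences: 5, 11, 17, 23. Second differences: 6, 6, 6.
Level-2 differences are constant, so u has degree 2.
Fitting a degree-2 polynomial gives u(m) = 3m² + 2m - 2.
Then u(-3) = 19.

19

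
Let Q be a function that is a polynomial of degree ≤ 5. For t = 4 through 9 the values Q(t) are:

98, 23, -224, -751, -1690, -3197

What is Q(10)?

-5452

First differences: -75, -247, -527, -939, -1507. Second differences: -172, -280, -412, -568. Third differences: -108, -132, -156. Fourth differences: -24, -24.
Level-4 differences are constant, so Q has degree 4.
Fitting a degree-4 polynomial gives Q(t) = -t^4 + 4t³ + 5t² + 5t - 2.
Then Q(10) = -5452.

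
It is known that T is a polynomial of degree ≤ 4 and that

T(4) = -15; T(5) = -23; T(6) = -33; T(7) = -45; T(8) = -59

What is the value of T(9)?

-75

Write T(x) = ax^4 + bx³ + cx² + dx + e; the 5 given values yield a linear system in the 5 coefficients.
Solving, the top 2 coefficients vanish, and T(x) = -x² + x - 3.
Then T(9) = -75.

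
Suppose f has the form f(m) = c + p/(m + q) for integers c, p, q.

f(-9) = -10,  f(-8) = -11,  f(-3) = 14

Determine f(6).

-4

(f(m) − c)(m + q) = p for each data point; the three points give a linear system in c and q, then p follows.
Solving: c = -6, q = 4, p = 20, so f(m) = -6 + 20/(m + 4).
Then f(6) = -6 + 20/10 = -4.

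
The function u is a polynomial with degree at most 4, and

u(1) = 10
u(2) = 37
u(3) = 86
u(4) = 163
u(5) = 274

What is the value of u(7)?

First differences: 27, 49, 77, 111. Second differences: 22, 28, 34. Third differences: 6, 6.
Level-3 differences are constant, so u has degree 3.
Fitting a degree-3 polynomial gives u(x) = x³ + 5x² + 5x - 1.
Then u(7) = 622.

622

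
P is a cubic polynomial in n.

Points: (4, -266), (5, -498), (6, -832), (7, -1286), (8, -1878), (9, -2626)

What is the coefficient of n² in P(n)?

Write P(n) = an³ + bn² + cn + d; the 6 given values yield a linear system in the 4 coefficients.
Solving, P(n) = -3n³ - 6n² + 5n + 2.
The coefficient of n² is -6.

-6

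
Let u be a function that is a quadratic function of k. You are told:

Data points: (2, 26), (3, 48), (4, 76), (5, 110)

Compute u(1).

First differences: 22, 28, 34. Second differences: 6, 6.
Level-2 differences are constant, so u has degree 2.
Fitting a degree-2 polynomial gives u(k) = 3k² + 7k.
Then u(1) = 10.

10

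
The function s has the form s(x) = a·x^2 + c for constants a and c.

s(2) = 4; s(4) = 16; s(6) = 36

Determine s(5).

From s(2) = 4 and s(4) = 16: 4a + c = 4 and 16a + c = 16.
Subtracting: 12a = 12, so a = 1; then c = 4 − 1·4 = 0.
So s(x) = 1x² + 0, and s(5) = 25.

25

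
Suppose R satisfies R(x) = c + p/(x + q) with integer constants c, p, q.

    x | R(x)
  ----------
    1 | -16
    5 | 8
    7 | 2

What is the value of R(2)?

(R(x) − c)(x + q) = p for each data point; the three points give a linear system in c and q, then p follows.
Solving: c = -4, q = -3, p = 24, so R(x) = -4 + 24/(x − 3).
Then R(2) = -4 + 24/(-1) = -28.

-28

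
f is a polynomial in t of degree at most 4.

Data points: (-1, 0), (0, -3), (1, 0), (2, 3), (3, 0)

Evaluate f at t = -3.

48

First differences: -3, 3, 3, -3. Second differences: 6, 0, -6. Third differences: -6, -6.
Level-3 differences are constant, so f has degree 3.
Fitting a degree-3 polynomial gives f(t) = -t³ + 3t² + t - 3.
Then f(-3) = 48.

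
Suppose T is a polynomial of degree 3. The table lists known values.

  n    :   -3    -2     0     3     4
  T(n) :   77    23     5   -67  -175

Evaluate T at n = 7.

Write T(n) = an³ + bn² + cn + d; the 5 given values yield a linear system in the 4 coefficients.
Solving, T(n) = -3n³ + 3n + 5.
Then T(7) = -1003.

-1003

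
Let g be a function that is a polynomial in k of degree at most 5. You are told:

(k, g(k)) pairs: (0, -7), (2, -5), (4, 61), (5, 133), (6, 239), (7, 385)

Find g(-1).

1

Write g(k) = ak^5 + bk^4 + ck³ + dk² + ek + p; the 6 given values yield a linear system in the 6 coefficients.
Solving, the top 2 coefficients vanish, and g(k) = k³ + 2k² - 7k - 7.
Then g(-1) = 1.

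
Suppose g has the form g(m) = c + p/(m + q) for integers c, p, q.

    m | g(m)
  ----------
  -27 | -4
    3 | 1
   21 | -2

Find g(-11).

-6

(g(m) − c)(m + q) = p for each data point; the three points give a linear system in c and q, then p follows.
Solving: c = -3, q = 3, p = 24, so g(m) = -3 + 24/(m + 3).
Then g(-11) = -3 + 24/(-8) = -6.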